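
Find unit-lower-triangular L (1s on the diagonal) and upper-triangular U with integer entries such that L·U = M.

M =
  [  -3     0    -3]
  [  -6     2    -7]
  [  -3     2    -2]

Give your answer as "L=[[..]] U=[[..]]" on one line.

L=[[1,0,0],[2,1,0],[1,1,1]] U=[[-3,0,-3],[0,2,-1],[0,0,2]]

  r1 -= 2·r0 → [0,2,-1]
  r2 -= 1·r0 → [0,2,1]
  r2 -= 1·r1 → [0,0,2]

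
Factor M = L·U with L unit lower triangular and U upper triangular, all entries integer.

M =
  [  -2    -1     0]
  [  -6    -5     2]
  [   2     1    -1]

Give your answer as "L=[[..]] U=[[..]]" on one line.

L=[[1,0,0],[3,1,0],[-1,0,1]] U=[[-2,-1,0],[0,-2,2],[0,0,-1]]

  row1 -= 3·row0 → [0,-2,2]
  row2 -= -1·row0 → [0,0,-1]
  row2 -= 0·row1 → [0,0,-1]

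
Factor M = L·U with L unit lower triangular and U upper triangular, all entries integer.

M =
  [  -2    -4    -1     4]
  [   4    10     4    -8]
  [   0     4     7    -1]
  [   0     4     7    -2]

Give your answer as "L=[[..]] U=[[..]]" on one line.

L=[[1,0,0,0],[-2,1,0,0],[0,2,1,0],[0,2,1,1]] U=[[-2,-4,-1,4],[0,2,2,0],[0,0,3,-1],[0,0,0,-1]]

  R1 -= -2·R0 → [0,2,2,0]
  R2 -= 0·R0 → [0,4,7,-1]
  R3 -= 0·R0 → [0,4,7,-2]
  R2 -= 2·R1 → [0,0,3,-1]
  R3 -= 2·R1 → [0,0,3,-2]
  R3 -= 1·R2 → [0,0,0,-1]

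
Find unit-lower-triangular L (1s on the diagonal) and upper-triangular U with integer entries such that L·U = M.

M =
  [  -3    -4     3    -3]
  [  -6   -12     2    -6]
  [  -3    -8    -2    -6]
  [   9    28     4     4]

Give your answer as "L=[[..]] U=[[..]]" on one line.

  r1 -= 2·r0 → [0,-4,-4,0]
  r2 -= 1·r0 → [0,-4,-5,-3]
  r3 -= -3·r0 → [0,16,13,-5]
  r2 -= 1·r1 → [0,0,-1,-3]
  r3 -= -4·r1 → [0,0,-3,-5]
  r3 -= 3·r2 → [0,0,0,4]

L=[[1,0,0,0],[2,1,0,0],[1,1,1,0],[-3,-4,3,1]] U=[[-3,-4,3,-3],[0,-4,-4,0],[0,0,-1,-3],[0,0,0,4]]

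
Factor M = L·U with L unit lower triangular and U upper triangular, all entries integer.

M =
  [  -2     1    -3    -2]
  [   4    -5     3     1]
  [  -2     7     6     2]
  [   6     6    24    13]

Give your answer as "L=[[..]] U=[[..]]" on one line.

L=[[1,0,0,0],[-2,1,0,0],[1,-2,1,0],[-3,-3,2,1]] U=[[-2,1,-3,-2],[0,-3,-3,-3],[0,0,3,-2],[0,0,0,2]]

  row1 -= -2·row0 → [0,-3,-3,-3]
  row2 -= 1·row0 → [0,6,9,4]
  row3 -= -3·row0 → [0,9,15,7]
  row2 -= -2·row1 → [0,0,3,-2]
  row3 -= -3·row1 → [0,0,6,-2]
  row3 -= 2·row2 → [0,0,0,2]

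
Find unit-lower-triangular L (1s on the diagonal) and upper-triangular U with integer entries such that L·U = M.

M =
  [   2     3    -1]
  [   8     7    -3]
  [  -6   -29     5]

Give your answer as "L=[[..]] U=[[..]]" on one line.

L=[[1,0,0],[4,1,0],[-3,4,1]] U=[[2,3,-1],[0,-5,1],[0,0,-2]]

  r1 -= 4·r0 → [0,-5,1]
  r2 -= -3·r0 → [0,-20,2]
  r2 -= 4·r1 → [0,0,-2]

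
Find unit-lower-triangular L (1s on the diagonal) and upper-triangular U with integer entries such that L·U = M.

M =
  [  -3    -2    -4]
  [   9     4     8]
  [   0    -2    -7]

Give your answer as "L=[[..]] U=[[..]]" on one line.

  row1 -= -3·row0 → [0,-2,-4]
  row2 -= 0·row0 → [0,-2,-7]
  row2 -= 1·row1 → [0,0,-3]

L=[[1,0,0],[-3,1,0],[0,1,1]] U=[[-3,-2,-4],[0,-2,-4],[0,0,-3]]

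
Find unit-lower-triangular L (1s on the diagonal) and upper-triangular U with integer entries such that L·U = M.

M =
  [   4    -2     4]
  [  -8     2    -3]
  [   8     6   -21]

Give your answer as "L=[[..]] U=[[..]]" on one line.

  row1 -= -2·row0 → [0,-2,5]
  row2 -= 2·row0 → [0,10,-29]
  row2 -= -5·row1 → [0,0,-4]

L=[[1,0,0],[-2,1,0],[2,-5,1]] U=[[4,-2,4],[0,-2,5],[0,0,-4]]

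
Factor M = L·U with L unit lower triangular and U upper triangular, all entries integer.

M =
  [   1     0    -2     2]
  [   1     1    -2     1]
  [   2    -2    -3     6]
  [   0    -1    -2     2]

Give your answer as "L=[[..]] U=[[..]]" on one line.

L=[[1,0,0,0],[1,1,0,0],[2,-2,1,0],[0,-1,-2,1]] U=[[1,0,-2,2],[0,1,0,-1],[0,0,1,0],[0,0,0,1]]

  row1 -= 1·row0 → [0,1,0,-1]
  row2 -= 2·row0 → [0,-2,1,2]
  row3 -= 0·row0 → [0,-1,-2,2]
  row2 -= -2·row1 → [0,0,1,0]
  row3 -= -1·row1 → [0,0,-2,1]
  row3 -= -2·row2 → [0,0,0,1]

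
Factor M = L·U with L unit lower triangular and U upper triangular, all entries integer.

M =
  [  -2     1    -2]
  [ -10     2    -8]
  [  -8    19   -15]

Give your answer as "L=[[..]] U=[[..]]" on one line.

  r1 -= 5·r0 → [0,-3,2]
  r2 -= 4·r0 → [0,15,-7]
  r2 -= -5·r1 → [0,0,3]

L=[[1,0,0],[5,1,0],[4,-5,1]] U=[[-2,1,-2],[0,-3,2],[0,0,3]]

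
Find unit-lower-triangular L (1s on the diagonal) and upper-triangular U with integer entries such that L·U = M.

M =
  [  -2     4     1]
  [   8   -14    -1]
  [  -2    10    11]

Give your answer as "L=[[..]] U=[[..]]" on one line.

  r1 -= -4·r0 → [0,2,3]
  r2 -= 1·r0 → [0,6,10]
  r2 -= 3·r1 → [0,0,1]

L=[[1,0,0],[-4,1,0],[1,3,1]] U=[[-2,4,1],[0,2,3],[0,0,1]]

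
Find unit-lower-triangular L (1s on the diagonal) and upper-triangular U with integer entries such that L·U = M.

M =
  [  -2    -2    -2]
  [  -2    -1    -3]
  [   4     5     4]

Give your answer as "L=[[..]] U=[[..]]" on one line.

  r1 -= 1·r0 → [0,1,-1]
  r2 -= -2·r0 → [0,1,0]
  r2 -= 1·r1 → [0,0,1]

L=[[1,0,0],[1,1,0],[-2,1,1]] U=[[-2,-2,-2],[0,1,-1],[0,0,1]]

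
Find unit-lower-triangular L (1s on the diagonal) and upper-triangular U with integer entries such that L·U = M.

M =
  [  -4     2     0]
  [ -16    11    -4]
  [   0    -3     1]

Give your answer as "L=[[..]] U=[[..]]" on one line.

L=[[1,0,0],[4,1,0],[0,-1,1]] U=[[-4,2,0],[0,3,-4],[0,0,-3]]

  row1 -= 4·row0 → [0,3,-4]
  row2 -= 0·row0 → [0,-3,1]
  row2 -= -1·row1 → [0,0,-3]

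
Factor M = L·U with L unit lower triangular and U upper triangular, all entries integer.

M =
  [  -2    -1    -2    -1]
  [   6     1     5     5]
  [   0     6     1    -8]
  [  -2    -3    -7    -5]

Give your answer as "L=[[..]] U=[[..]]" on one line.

L=[[1,0,0,0],[-3,1,0,0],[0,-3,1,0],[1,1,2,1]] U=[[-2,-1,-2,-1],[0,-2,-1,2],[0,0,-2,-2],[0,0,0,-2]]

  row1 -= -3·row0 → [0,-2,-1,2]
  row2 -= 0·row0 → [0,6,1,-8]
  row3 -= 1·row0 → [0,-2,-5,-4]
  row2 -= -3·row1 → [0,0,-2,-2]
  row3 -= 1·row1 → [0,0,-4,-6]
  row3 -= 2·row2 → [0,0,0,-2]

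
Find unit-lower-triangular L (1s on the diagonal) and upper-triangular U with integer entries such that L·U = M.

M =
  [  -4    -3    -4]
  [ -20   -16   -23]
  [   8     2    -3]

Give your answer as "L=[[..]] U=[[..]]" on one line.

  R1 -= 5·R0 → [0,-1,-3]
  R2 -= -2·R0 → [0,-4,-11]
  R2 -= 4·R1 → [0,0,1]

L=[[1,0,0],[5,1,0],[-2,4,1]] U=[[-4,-3,-4],[0,-1,-3],[0,0,1]]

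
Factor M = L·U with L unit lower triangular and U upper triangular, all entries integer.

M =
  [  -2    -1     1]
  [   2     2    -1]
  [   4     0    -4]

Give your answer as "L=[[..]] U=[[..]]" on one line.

  r1 -= -1·r0 → [0,1,0]
  r2 -= -2·r0 → [0,-2,-2]
  r2 -= -2·r1 → [0,0,-2]

L=[[1,0,0],[-1,1,0],[-2,-2,1]] U=[[-2,-1,1],[0,1,0],[0,0,-2]]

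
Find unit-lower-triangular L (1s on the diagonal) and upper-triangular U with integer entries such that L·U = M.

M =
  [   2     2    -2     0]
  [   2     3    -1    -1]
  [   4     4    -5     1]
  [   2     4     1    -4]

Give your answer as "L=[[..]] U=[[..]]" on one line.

  row1 -= 1·row0 → [0,1,1,-1]
  row2 -= 2·row0 → [0,0,-1,1]
  row3 -= 1·row0 → [0,2,3,-4]
  row2 -= 0·row1 → [0,0,-1,1]
  row3 -= 2·row1 → [0,0,1,-2]
  row3 -= -1·row2 → [0,0,0,-1]

L=[[1,0,0,0],[1,1,0,0],[2,0,1,0],[1,2,-1,1]] U=[[2,2,-2,0],[0,1,1,-1],[0,0,-1,1],[0,0,0,-1]]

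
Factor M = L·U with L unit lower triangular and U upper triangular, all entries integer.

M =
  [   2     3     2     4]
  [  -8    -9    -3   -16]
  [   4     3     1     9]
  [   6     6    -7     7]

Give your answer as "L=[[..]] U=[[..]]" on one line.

  r1 -= -4·r0 → [0,3,5,0]
  r2 -= 2·r0 → [0,-3,-3,1]
  r3 -= 3·r0 → [0,-3,-13,-5]
  r2 -= -1·r1 → [0,0,2,1]
  r3 -= -1·r1 → [0,0,-8,-5]
  r3 -= -4·r2 → [0,0,0,-1]

L=[[1,0,0,0],[-4,1,0,0],[2,-1,1,0],[3,-1,-4,1]] U=[[2,3,2,4],[0,3,5,0],[0,0,2,1],[0,0,0,-1]]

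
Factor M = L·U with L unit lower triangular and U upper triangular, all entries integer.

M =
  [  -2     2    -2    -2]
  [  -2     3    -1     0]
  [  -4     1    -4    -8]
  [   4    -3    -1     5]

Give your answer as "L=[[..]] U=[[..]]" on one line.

L=[[1,0,0,0],[1,1,0,0],[2,-3,1,0],[-2,1,-2,1]] U=[[-2,2,-2,-2],[0,1,1,2],[0,0,3,2],[0,0,0,3]]

  row1 -= 1·row0 → [0,1,1,2]
  row2 -= 2·row0 → [0,-3,0,-4]
  row3 -= -2·row0 → [0,1,-5,1]
  row2 -= -3·row1 → [0,0,3,2]
  row3 -= 1·row1 → [0,0,-6,-1]
  row3 -= -2·row2 → [0,0,0,3]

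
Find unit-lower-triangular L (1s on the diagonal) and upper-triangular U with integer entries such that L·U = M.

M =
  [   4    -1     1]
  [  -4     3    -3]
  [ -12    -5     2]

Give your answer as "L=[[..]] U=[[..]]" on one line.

L=[[1,0,0],[-1,1,0],[-3,-4,1]] U=[[4,-1,1],[0,2,-2],[0,0,-3]]

  R1 -= -1·R0 → [0,2,-2]
  R2 -= -3·R0 → [0,-8,5]
  R2 -= -4·R1 → [0,0,-3]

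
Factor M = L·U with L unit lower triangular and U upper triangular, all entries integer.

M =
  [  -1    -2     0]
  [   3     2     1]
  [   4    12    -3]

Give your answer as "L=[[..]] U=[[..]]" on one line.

L=[[1,0,0],[-3,1,0],[-4,-1,1]] U=[[-1,-2,0],[0,-4,1],[0,0,-2]]

  row1 -= -3·row0 → [0,-4,1]
  row2 -= -4·row0 → [0,4,-3]
  row2 -= -1·row1 → [0,0,-2]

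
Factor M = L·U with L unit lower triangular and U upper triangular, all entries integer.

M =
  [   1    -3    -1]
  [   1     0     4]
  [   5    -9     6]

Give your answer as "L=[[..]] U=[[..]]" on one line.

L=[[1,0,0],[1,1,0],[5,2,1]] U=[[1,-3,-1],[0,3,5],[0,0,1]]

  r1 -= 1·r0 → [0,3,5]
  r2 -= 5·r0 → [0,6,11]
  r2 -= 2·r1 → [0,0,1]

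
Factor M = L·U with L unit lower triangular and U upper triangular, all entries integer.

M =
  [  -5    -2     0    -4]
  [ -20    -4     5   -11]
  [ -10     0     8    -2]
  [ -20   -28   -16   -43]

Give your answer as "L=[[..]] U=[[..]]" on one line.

L=[[1,0,0,0],[4,1,0,0],[2,1,1,0],[4,-5,3,1]] U=[[-5,-2,0,-4],[0,4,5,5],[0,0,3,1],[0,0,0,-5]]

  r1 -= 4·r0 → [0,4,5,5]
  r2 -= 2·r0 → [0,4,8,6]
  r3 -= 4·r0 → [0,-20,-16,-27]
  r2 -= 1·r1 → [0,0,3,1]
  r3 -= -5·r1 → [0,0,9,-2]
  r3 -= 3·r2 → [0,0,0,-5]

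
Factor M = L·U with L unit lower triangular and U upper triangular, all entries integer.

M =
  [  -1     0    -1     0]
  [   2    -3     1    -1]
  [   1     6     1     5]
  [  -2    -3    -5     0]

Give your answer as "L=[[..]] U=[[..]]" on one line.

  R1 -= -2·R0 → [0,-3,-1,-1]
  R2 -= -1·R0 → [0,6,0,5]
  R3 -= 2·R0 → [0,-3,-3,0]
  R2 -= -2·R1 → [0,0,-2,3]
  R3 -= 1·R1 → [0,0,-2,1]
  R3 -= 1·R2 → [0,0,0,-2]

L=[[1,0,0,0],[-2,1,0,0],[-1,-2,1,0],[2,1,1,1]] U=[[-1,0,-1,0],[0,-3,-1,-1],[0,0,-2,3],[0,0,0,-2]]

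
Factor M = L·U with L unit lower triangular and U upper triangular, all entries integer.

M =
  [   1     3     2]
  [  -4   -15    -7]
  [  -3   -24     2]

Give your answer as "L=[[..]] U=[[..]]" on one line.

L=[[1,0,0],[-4,1,0],[-3,5,1]] U=[[1,3,2],[0,-3,1],[0,0,3]]

  R1 -= -4·R0 → [0,-3,1]
  R2 -= -3·R0 → [0,-15,8]
  R2 -= 5·R1 → [0,0,3]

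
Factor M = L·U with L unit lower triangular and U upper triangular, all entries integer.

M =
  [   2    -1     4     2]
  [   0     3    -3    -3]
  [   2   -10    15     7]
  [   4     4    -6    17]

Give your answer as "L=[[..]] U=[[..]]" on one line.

L=[[1,0,0,0],[0,1,0,0],[1,-3,1,0],[2,2,-4,1]] U=[[2,-1,4,2],[0,3,-3,-3],[0,0,2,-4],[0,0,0,3]]

  r1 -= 0·r0 → [0,3,-3,-3]
  r2 -= 1·r0 → [0,-9,11,5]
  r3 -= 2·r0 → [0,6,-14,13]
  r2 -= -3·r1 → [0,0,2,-4]
  r3 -= 2·r1 → [0,0,-8,19]
  r3 -= -4·r2 → [0,0,0,3]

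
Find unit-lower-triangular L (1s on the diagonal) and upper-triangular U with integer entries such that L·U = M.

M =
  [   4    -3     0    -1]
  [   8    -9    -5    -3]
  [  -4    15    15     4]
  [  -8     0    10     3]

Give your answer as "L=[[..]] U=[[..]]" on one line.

L=[[1,0,0,0],[2,1,0,0],[-1,-4,1,0],[-2,2,-4,1]] U=[[4,-3,0,-1],[0,-3,-5,-1],[0,0,-5,-1],[0,0,0,-1]]

  R1 -= 2·R0 → [0,-3,-5,-1]
  R2 -= -1·R0 → [0,12,15,3]
  R3 -= -2·R0 → [0,-6,10,1]
  R2 -= -4·R1 → [0,0,-5,-1]
  R3 -= 2·R1 → [0,0,20,3]
  R3 -= -4·R2 → [0,0,0,-1]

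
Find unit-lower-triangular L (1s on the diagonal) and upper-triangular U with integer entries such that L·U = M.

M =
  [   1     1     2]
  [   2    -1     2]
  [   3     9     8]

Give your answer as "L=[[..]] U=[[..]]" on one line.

L=[[1,0,0],[2,1,0],[3,-2,1]] U=[[1,1,2],[0,-3,-2],[0,0,-2]]

  R1 -= 2·R0 → [0,-3,-2]
  R2 -= 3·R0 → [0,6,2]
  R2 -= -2·R1 → [0,0,-2]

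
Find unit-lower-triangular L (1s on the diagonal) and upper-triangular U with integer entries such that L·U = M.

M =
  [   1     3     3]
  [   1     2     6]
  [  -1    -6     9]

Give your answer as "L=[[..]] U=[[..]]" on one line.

L=[[1,0,0],[1,1,0],[-1,3,1]] U=[[1,3,3],[0,-1,3],[0,0,3]]

  R1 -= 1·R0 → [0,-1,3]
  R2 -= -1·R0 → [0,-3,12]
  R2 -= 3·R1 → [0,0,3]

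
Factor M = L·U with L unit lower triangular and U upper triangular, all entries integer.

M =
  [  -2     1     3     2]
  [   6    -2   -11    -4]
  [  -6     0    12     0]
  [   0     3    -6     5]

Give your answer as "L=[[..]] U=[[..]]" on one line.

  row1 -= -3·row0 → [0,1,-2,2]
  row2 -= 3·row0 → [0,-3,3,-6]
  row3 -= 0·row0 → [0,3,-6,5]
  row2 -= -3·row1 → [0,0,-3,0]
  row3 -= 3·row1 → [0,0,0,-1]
  row3 -= 0·row2 → [0,0,0,-1]

L=[[1,0,0,0],[-3,1,0,0],[3,-3,1,0],[0,3,0,1]] U=[[-2,1,3,2],[0,1,-2,2],[0,0,-3,0],[0,0,0,-1]]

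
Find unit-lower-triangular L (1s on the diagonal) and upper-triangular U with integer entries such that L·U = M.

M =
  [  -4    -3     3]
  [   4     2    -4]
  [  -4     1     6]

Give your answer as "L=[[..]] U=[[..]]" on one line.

  R1 -= -1·R0 → [0,-1,-1]
  R2 -= 1·R0 → [0,4,3]
  R2 -= -4·R1 → [0,0,-1]

L=[[1,0,0],[-1,1,0],[1,-4,1]] U=[[-4,-3,3],[0,-1,-1],[0,0,-1]]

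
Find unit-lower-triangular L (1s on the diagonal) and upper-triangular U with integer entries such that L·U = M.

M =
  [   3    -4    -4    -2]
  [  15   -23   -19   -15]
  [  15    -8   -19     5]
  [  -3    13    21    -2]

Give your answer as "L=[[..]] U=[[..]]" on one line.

L=[[1,0,0,0],[5,1,0,0],[5,-4,1,0],[-1,-3,4,1]] U=[[3,-4,-4,-2],[0,-3,1,-5],[0,0,5,-5],[0,0,0,1]]

  r1 -= 5·r0 → [0,-3,1,-5]
  r2 -= 5·r0 → [0,12,1,15]
  r3 -= -1·r0 → [0,9,17,-4]
  r2 -= -4·r1 → [0,0,5,-5]
  r3 -= -3·r1 → [0,0,20,-19]
  r3 -= 4·r2 → [0,0,0,1]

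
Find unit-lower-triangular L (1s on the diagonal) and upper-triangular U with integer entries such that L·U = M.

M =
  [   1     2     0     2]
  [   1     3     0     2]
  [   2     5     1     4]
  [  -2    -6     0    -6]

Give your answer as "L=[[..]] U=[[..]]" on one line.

L=[[1,0,0,0],[1,1,0,0],[2,1,1,0],[-2,-2,0,1]] U=[[1,2,0,2],[0,1,0,0],[0,0,1,0],[0,0,0,-2]]

  row1 -= 1·row0 → [0,1,0,0]
  row2 -= 2·row0 → [0,1,1,0]
  row3 -= -2·row0 → [0,-2,0,-2]
  row2 -= 1·row1 → [0,0,1,0]
  row3 -= -2·row1 → [0,0,0,-2]
  row3 -= 0·row2 → [0,0,0,-2]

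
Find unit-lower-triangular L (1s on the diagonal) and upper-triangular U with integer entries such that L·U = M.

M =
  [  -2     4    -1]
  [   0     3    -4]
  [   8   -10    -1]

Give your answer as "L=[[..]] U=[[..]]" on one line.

  row1 -= 0·row0 → [0,3,-4]
  row2 -= -4·row0 → [0,6,-5]
  row2 -= 2·row1 → [0,0,3]

L=[[1,0,0],[0,1,0],[-4,2,1]] U=[[-2,4,-1],[0,3,-4],[0,0,3]]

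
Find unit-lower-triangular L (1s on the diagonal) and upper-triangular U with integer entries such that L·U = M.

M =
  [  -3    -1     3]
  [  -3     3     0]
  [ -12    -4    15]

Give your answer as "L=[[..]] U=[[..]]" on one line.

L=[[1,0,0],[1,1,0],[4,0,1]] U=[[-3,-1,3],[0,4,-3],[0,0,3]]

  R1 -= 1·R0 → [0,4,-3]
  R2 -= 4·R0 → [0,0,3]
  R2 -= 0·R1 → [0,0,3]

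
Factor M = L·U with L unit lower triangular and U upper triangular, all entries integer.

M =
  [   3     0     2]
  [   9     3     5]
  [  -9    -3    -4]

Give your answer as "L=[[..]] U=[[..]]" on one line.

L=[[1,0,0],[3,1,0],[-3,-1,1]] U=[[3,0,2],[0,3,-1],[0,0,1]]

  row1 -= 3·row0 → [0,3,-1]
  row2 -= -3·row0 → [0,-3,2]
  row2 -= -1·row1 → [0,0,1]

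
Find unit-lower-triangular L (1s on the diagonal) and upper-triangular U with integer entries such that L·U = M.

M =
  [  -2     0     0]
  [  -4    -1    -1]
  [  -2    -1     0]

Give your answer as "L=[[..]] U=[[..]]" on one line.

L=[[1,0,0],[2,1,0],[1,1,1]] U=[[-2,0,0],[0,-1,-1],[0,0,1]]

  R1 -= 2·R0 → [0,-1,-1]
  R2 -= 1·R0 → [0,-1,0]
  R2 -= 1·R1 → [0,0,1]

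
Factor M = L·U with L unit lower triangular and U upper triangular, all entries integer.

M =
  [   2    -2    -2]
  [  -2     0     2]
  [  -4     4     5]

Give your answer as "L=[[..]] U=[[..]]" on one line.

  r1 -= -1·r0 → [0,-2,0]
  r2 -= -2·r0 → [0,0,1]
  r2 -= 0·r1 → [0,0,1]

L=[[1,0,0],[-1,1,0],[-2,0,1]] U=[[2,-2,-2],[0,-2,0],[0,0,1]]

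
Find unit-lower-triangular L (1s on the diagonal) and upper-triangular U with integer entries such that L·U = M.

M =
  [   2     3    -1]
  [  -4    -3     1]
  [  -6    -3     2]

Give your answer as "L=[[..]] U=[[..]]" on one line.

L=[[1,0,0],[-2,1,0],[-3,2,1]] U=[[2,3,-1],[0,3,-1],[0,0,1]]

  R1 -= -2·R0 → [0,3,-1]
  R2 -= -3·R0 → [0,6,-1]
  R2 -= 2·R1 → [0,0,1]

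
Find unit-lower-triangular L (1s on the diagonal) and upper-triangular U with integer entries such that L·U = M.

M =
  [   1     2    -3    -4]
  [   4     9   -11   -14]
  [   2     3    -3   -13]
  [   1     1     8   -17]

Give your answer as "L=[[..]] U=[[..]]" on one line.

L=[[1,0,0,0],[4,1,0,0],[2,-1,1,0],[1,-1,3,1]] U=[[1,2,-3,-4],[0,1,1,2],[0,0,4,-3],[0,0,0,-2]]

  R1 -= 4·R0 → [0,1,1,2]
  R2 -= 2·R0 → [0,-1,3,-5]
  R3 -= 1·R0 → [0,-1,11,-13]
  R2 -= -1·R1 → [0,0,4,-3]
  R3 -= -1·R1 → [0,0,12,-11]
  R3 -= 3·R2 → [0,0,0,-2]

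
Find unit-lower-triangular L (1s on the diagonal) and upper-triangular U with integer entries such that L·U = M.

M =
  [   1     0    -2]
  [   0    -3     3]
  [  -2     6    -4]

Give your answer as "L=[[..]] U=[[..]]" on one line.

  row1 -= 0·row0 → [0,-3,3]
  row2 -= -2·row0 → [0,6,-8]
  row2 -= -2·row1 → [0,0,-2]

L=[[1,0,0],[0,1,0],[-2,-2,1]] U=[[1,0,-2],[0,-3,3],[0,0,-2]]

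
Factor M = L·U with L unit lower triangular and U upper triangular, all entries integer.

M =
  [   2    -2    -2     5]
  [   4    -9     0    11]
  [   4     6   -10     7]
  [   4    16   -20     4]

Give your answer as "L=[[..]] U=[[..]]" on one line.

  r1 -= 2·r0 → [0,-5,4,1]
  r2 -= 2·r0 → [0,10,-6,-3]
  r3 -= 2·r0 → [0,20,-16,-6]
  r2 -= -2·r1 → [0,0,2,-1]
  r3 -= -4·r1 → [0,0,0,-2]
  r3 -= 0·r2 → [0,0,0,-2]

L=[[1,0,0,0],[2,1,0,0],[2,-2,1,0],[2,-4,0,1]] U=[[2,-2,-2,5],[0,-5,4,1],[0,0,2,-1],[0,0,0,-2]]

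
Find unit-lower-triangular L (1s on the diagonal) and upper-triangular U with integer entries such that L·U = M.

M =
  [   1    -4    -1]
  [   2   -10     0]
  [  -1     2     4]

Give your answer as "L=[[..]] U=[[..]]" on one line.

L=[[1,0,0],[2,1,0],[-1,1,1]] U=[[1,-4,-1],[0,-2,2],[0,0,1]]

  row1 -= 2·row0 → [0,-2,2]
  row2 -= -1·row0 → [0,-2,3]
  row2 -= 1·row1 → [0,0,1]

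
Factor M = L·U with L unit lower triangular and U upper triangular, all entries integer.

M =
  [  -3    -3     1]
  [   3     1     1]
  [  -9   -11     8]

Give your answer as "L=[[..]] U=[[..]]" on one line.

L=[[1,0,0],[-1,1,0],[3,1,1]] U=[[-3,-3,1],[0,-2,2],[0,0,3]]

  row1 -= -1·row0 → [0,-2,2]
  row2 -= 3·row0 → [0,-2,5]
  row2 -= 1·row1 → [0,0,3]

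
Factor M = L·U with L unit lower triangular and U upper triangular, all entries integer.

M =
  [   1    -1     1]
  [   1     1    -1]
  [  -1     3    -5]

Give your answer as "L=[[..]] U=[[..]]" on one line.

  r1 -= 1·r0 → [0,2,-2]
  r2 -= -1·r0 → [0,2,-4]
  r2 -= 1·r1 → [0,0,-2]

L=[[1,0,0],[1,1,0],[-1,1,1]] U=[[1,-1,1],[0,2,-2],[0,0,-2]]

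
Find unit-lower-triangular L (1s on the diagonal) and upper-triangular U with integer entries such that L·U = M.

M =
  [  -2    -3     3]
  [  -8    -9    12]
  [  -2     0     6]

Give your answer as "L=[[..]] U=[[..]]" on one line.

  r1 -= 4·r0 → [0,3,0]
  r2 -= 1·r0 → [0,3,3]
  r2 -= 1·r1 → [0,0,3]

L=[[1,0,0],[4,1,0],[1,1,1]] U=[[-2,-3,3],[0,3,0],[0,0,3]]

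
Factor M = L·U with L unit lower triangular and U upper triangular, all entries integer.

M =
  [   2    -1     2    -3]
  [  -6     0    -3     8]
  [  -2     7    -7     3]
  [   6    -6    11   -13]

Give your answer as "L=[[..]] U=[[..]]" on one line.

  row1 -= -3·row0 → [0,-3,3,-1]
  row2 -= -1·row0 → [0,6,-5,0]
  row3 -= 3·row0 → [0,-3,5,-4]
  row2 -= -2·row1 → [0,0,1,-2]
  row3 -= 1·row1 → [0,0,2,-3]
  row3 -= 2·row2 → [0,0,0,1]

L=[[1,0,0,0],[-3,1,0,0],[-1,-2,1,0],[3,1,2,1]] U=[[2,-1,2,-3],[0,-3,3,-1],[0,0,1,-2],[0,0,0,1]]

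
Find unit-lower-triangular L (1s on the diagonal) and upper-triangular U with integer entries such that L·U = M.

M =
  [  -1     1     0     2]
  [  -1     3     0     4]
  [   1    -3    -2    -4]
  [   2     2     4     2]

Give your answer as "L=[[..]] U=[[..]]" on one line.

L=[[1,0,0,0],[1,1,0,0],[-1,-1,1,0],[-2,2,-2,1]] U=[[-1,1,0,2],[0,2,0,2],[0,0,-2,0],[0,0,0,2]]

  r1 -= 1·r0 → [0,2,0,2]
  r2 -= -1·r0 → [0,-2,-2,-2]
  r3 -= -2·r0 → [0,4,4,6]
  r2 -= -1·r1 → [0,0,-2,0]
  r3 -= 2·r1 → [0,0,4,2]
  r3 -= -2·r2 → [0,0,0,2]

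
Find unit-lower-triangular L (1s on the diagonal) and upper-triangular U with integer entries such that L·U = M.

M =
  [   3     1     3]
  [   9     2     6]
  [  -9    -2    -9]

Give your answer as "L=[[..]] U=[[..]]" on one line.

L=[[1,0,0],[3,1,0],[-3,-1,1]] U=[[3,1,3],[0,-1,-3],[0,0,-3]]

  R1 -= 3·R0 → [0,-1,-3]
  R2 -= -3·R0 → [0,1,0]
  R2 -= -1·R1 → [0,0,-3]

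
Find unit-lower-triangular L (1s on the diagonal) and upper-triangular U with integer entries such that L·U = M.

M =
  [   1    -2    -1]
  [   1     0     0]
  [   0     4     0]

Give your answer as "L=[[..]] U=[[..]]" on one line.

L=[[1,0,0],[1,1,0],[0,2,1]] U=[[1,-2,-1],[0,2,1],[0,0,-2]]

  row1 -= 1·row0 → [0,2,1]
  row2 -= 0·row0 → [0,4,0]
  row2 -= 2·row1 → [0,0,-2]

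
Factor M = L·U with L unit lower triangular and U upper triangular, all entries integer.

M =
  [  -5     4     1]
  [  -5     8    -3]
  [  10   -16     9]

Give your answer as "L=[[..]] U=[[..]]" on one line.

  R1 -= 1·R0 → [0,4,-4]
  R2 -= -2·R0 → [0,-8,11]
  R2 -= -2·R1 → [0,0,3]

L=[[1,0,0],[1,1,0],[-2,-2,1]] U=[[-5,4,1],[0,4,-4],[0,0,3]]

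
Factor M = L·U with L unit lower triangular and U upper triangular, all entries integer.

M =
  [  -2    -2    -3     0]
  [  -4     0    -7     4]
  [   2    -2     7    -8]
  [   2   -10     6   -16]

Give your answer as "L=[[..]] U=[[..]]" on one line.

L=[[1,0,0,0],[2,1,0,0],[-1,-1,1,0],[-1,-3,0,1]] U=[[-2,-2,-3,0],[0,4,-1,4],[0,0,3,-4],[0,0,0,-4]]

  row1 -= 2·row0 → [0,4,-1,4]
  row2 -= -1·row0 → [0,-4,4,-8]
  row3 -= -1·row0 → [0,-12,3,-16]
  row2 -= -1·row1 → [0,0,3,-4]
  row3 -= -3·row1 → [0,0,0,-4]
  row3 -= 0·row2 → [0,0,0,-4]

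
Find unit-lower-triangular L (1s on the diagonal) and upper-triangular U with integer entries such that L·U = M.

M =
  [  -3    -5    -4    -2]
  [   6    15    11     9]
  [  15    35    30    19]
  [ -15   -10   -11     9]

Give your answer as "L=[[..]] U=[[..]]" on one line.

  row1 -= -2·row0 → [0,5,3,5]
  row2 -= -5·row0 → [0,10,10,9]
  row3 -= 5·row0 → [0,15,9,19]
  row2 -= 2·row1 → [0,0,4,-1]
  row3 -= 3·row1 → [0,0,0,4]
  row3 -= 0·row2 → [0,0,0,4]

L=[[1,0,0,0],[-2,1,0,0],[-5,2,1,0],[5,3,0,1]] U=[[-3,-5,-4,-2],[0,5,3,5],[0,0,4,-1],[0,0,0,4]]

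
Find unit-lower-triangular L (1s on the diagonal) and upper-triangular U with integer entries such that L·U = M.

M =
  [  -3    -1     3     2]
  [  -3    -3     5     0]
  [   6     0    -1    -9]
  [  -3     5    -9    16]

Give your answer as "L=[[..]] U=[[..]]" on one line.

  row1 -= 1·row0 → [0,-2,2,-2]
  row2 -= -2·row0 → [0,-2,5,-5]
  row3 -= 1·row0 → [0,6,-12,14]
  row2 -= 1·row1 → [0,0,3,-3]
  row3 -= -3·row1 → [0,0,-6,8]
  row3 -= -2·row2 → [0,0,0,2]

L=[[1,0,0,0],[1,1,0,0],[-2,1,1,0],[1,-3,-2,1]] U=[[-3,-1,3,2],[0,-2,2,-2],[0,0,3,-3],[0,0,0,2]]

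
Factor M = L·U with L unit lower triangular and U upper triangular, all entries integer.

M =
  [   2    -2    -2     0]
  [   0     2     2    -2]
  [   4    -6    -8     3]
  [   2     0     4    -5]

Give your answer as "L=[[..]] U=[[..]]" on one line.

  r1 -= 0·r0 → [0,2,2,-2]
  r2 -= 2·r0 → [0,-2,-4,3]
  r3 -= 1·r0 → [0,2,6,-5]
  r2 -= -1·r1 → [0,0,-2,1]
  r3 -= 1·r1 → [0,0,4,-3]
  r3 -= -2·r2 → [0,0,0,-1]

L=[[1,0,0,0],[0,1,0,0],[2,-1,1,0],[1,1,-2,1]] U=[[2,-2,-2,0],[0,2,2,-2],[0,0,-2,1],[0,0,0,-1]]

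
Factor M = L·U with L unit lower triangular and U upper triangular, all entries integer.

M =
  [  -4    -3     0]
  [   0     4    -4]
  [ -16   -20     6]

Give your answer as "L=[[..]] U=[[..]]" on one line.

  R1 -= 0·R0 → [0,4,-4]
  R2 -= 4·R0 → [0,-8,6]
  R2 -= -2·R1 → [0,0,-2]

L=[[1,0,0],[0,1,0],[4,-2,1]] U=[[-4,-3,0],[0,4,-4],[0,0,-2]]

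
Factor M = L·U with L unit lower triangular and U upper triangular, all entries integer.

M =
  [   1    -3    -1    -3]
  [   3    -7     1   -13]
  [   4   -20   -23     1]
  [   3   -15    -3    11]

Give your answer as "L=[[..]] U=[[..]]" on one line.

L=[[1,0,0,0],[3,1,0,0],[4,-4,1,0],[3,-3,-4,1]] U=[[1,-3,-1,-3],[0,2,4,-4],[0,0,-3,-3],[0,0,0,-4]]

  row1 -= 3·row0 → [0,2,4,-4]
  row2 -= 4·row0 → [0,-8,-19,13]
  row3 -= 3·row0 → [0,-6,0,20]
  row2 -= -4·row1 → [0,0,-3,-3]
  row3 -= -3·row1 → [0,0,12,8]
  row3 -= -4·row2 → [0,0,0,-4]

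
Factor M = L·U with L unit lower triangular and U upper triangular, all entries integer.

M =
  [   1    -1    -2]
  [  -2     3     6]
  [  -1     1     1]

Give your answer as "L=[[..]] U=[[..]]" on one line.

L=[[1,0,0],[-2,1,0],[-1,0,1]] U=[[1,-1,-2],[0,1,2],[0,0,-1]]

  R1 -= -2·R0 → [0,1,2]
  R2 -= -1·R0 → [0,0,-1]
  R2 -= 0·R1 → [0,0,-1]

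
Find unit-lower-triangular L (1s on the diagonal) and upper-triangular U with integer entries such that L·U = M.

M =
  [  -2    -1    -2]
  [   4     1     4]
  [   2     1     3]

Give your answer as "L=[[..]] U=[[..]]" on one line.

  row1 -= -2·row0 → [0,-1,0]
  row2 -= -1·row0 → [0,0,1]
  row2 -= 0·row1 → [0,0,1]

L=[[1,0,0],[-2,1,0],[-1,0,1]] U=[[-2,-1,-2],[0,-1,0],[0,0,1]]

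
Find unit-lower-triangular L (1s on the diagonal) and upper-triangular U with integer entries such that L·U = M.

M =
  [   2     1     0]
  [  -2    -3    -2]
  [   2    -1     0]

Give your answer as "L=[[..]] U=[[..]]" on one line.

L=[[1,0,0],[-1,1,0],[1,1,1]] U=[[2,1,0],[0,-2,-2],[0,0,2]]

  r1 -= -1·r0 → [0,-2,-2]
  r2 -= 1·r0 → [0,-2,0]
  r2 -= 1·r1 → [0,0,2]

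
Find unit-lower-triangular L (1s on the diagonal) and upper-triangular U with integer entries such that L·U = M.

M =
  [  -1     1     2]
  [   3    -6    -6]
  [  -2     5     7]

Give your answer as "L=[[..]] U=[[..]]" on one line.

L=[[1,0,0],[-3,1,0],[2,-1,1]] U=[[-1,1,2],[0,-3,0],[0,0,3]]

  R1 -= -3·R0 → [0,-3,0]
  R2 -= 2·R0 → [0,3,3]
  R2 -= -1·R1 → [0,0,3]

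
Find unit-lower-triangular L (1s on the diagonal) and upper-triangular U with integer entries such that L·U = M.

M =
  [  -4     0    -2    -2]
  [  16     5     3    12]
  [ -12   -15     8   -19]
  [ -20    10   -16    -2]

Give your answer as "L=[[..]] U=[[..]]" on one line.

L=[[1,0,0,0],[-4,1,0,0],[3,-3,1,0],[5,2,-4,1]] U=[[-4,0,-2,-2],[0,5,-5,4],[0,0,-1,-1],[0,0,0,-4]]

  R1 -= -4·R0 → [0,5,-5,4]
  R2 -= 3·R0 → [0,-15,14,-13]
  R3 -= 5·R0 → [0,10,-6,8]
  R2 -= -3·R1 → [0,0,-1,-1]
  R3 -= 2·R1 → [0,0,4,0]
  R3 -= -4·R2 → [0,0,0,-4]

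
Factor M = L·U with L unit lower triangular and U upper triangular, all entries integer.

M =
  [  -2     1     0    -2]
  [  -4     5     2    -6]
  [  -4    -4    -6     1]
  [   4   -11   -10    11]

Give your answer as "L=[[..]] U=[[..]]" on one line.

L=[[1,0,0,0],[2,1,0,0],[2,-2,1,0],[-2,-3,2,1]] U=[[-2,1,0,-2],[0,3,2,-2],[0,0,-2,1],[0,0,0,-1]]

  r1 -= 2·r0 → [0,3,2,-2]
  r2 -= 2·r0 → [0,-6,-6,5]
  r3 -= -2·r0 → [0,-9,-10,7]
  r2 -= -2·r1 → [0,0,-2,1]
  r3 -= -3·r1 → [0,0,-4,1]
  r3 -= 2·r2 → [0,0,0,-1]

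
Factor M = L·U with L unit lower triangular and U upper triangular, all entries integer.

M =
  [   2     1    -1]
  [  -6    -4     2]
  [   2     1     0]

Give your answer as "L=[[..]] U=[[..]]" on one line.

  R1 -= -3·R0 → [0,-1,-1]
  R2 -= 1·R0 → [0,0,1]
  R2 -= 0·R1 → [0,0,1]

L=[[1,0,0],[-3,1,0],[1,0,1]] U=[[2,1,-1],[0,-1,-1],[0,0,1]]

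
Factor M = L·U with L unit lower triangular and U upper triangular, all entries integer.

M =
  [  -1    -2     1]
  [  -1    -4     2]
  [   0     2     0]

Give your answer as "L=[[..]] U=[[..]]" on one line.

L=[[1,0,0],[1,1,0],[0,-1,1]] U=[[-1,-2,1],[0,-2,1],[0,0,1]]

  row1 -= 1·row0 → [0,-2,1]
  row2 -= 0·row0 → [0,2,0]
  row2 -= -1·row1 → [0,0,1]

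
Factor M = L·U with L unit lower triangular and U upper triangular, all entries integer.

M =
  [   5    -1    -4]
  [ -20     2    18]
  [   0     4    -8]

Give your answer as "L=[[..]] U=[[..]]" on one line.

L=[[1,0,0],[-4,1,0],[0,-2,1]] U=[[5,-1,-4],[0,-2,2],[0,0,-4]]

  r1 -= -4·r0 → [0,-2,2]
  r2 -= 0·r0 → [0,4,-8]
  r2 -= -2·r1 → [0,0,-4]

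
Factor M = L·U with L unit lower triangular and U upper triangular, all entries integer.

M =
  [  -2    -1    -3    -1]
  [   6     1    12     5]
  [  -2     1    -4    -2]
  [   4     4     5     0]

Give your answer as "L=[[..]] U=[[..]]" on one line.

L=[[1,0,0,0],[-3,1,0,0],[1,-1,1,0],[-2,-1,1,1]] U=[[-2,-1,-3,-1],[0,-2,3,2],[0,0,2,1],[0,0,0,-1]]

  r1 -= -3·r0 → [0,-2,3,2]
  r2 -= 1·r0 → [0,2,-1,-1]
  r3 -= -2·r0 → [0,2,-1,-2]
  r2 -= -1·r1 → [0,0,2,1]
  r3 -= -1·r1 → [0,0,2,0]
  r3 -= 1·r2 → [0,0,0,-1]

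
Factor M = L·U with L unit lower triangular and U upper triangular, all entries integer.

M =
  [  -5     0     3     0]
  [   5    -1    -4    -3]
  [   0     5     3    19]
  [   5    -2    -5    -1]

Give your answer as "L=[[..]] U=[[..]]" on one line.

  R1 -= -1·R0 → [0,-1,-1,-3]
  R2 -= 0·R0 → [0,5,3,19]
  R3 -= -1·R0 → [0,-2,-2,-1]
  R2 -= -5·R1 → [0,0,-2,4]
  R3 -= 2·R1 → [0,0,0,5]
  R3 -= 0·R2 → [0,0,0,5]

L=[[1,0,0,0],[-1,1,0,0],[0,-5,1,0],[-1,2,0,1]] U=[[-5,0,3,0],[0,-1,-1,-3],[0,0,-2,4],[0,0,0,5]]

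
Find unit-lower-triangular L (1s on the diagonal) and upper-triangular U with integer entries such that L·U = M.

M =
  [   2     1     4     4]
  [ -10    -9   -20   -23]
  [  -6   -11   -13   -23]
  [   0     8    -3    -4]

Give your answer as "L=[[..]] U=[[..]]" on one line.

L=[[1,0,0,0],[-5,1,0,0],[-3,2,1,0],[0,-2,3,1]] U=[[2,1,4,4],[0,-4,0,-3],[0,0,-1,-5],[0,0,0,5]]

  row1 -= -5·row0 → [0,-4,0,-3]
  row2 -= -3·row0 → [0,-8,-1,-11]
  row3 -= 0·row0 → [0,8,-3,-4]
  row2 -= 2·row1 → [0,0,-1,-5]
  row3 -= -2·row1 → [0,0,-3,-10]
  row3 -= 3·row2 → [0,0,0,5]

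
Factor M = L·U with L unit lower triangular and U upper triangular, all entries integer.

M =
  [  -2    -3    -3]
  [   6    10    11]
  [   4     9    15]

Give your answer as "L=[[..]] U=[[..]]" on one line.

  r1 -= -3·r0 → [0,1,2]
  r2 -= -2·r0 → [0,3,9]
  r2 -= 3·r1 → [0,0,3]

L=[[1,0,0],[-3,1,0],[-2,3,1]] U=[[-2,-3,-3],[0,1,2],[0,0,3]]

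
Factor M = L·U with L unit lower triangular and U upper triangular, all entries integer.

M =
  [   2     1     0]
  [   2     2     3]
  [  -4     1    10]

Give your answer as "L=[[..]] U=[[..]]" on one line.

  R1 -= 1·R0 → [0,1,3]
  R2 -= -2·R0 → [0,3,10]
  R2 -= 3·R1 → [0,0,1]

L=[[1,0,0],[1,1,0],[-2,3,1]] U=[[2,1,0],[0,1,3],[0,0,1]]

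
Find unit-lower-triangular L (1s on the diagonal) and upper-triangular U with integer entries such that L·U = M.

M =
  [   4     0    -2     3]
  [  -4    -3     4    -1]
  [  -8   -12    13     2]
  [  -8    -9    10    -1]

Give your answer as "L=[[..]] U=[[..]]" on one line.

L=[[1,0,0,0],[-1,1,0,0],[-2,4,1,0],[-2,3,0,1]] U=[[4,0,-2,3],[0,-3,2,2],[0,0,1,0],[0,0,0,-1]]

  row1 -= -1·row0 → [0,-3,2,2]
  row2 -= -2·row0 → [0,-12,9,8]
  row3 -= -2·row0 → [0,-9,6,5]
  row2 -= 4·row1 → [0,0,1,0]
  row3 -= 3·row1 → [0,0,0,-1]
  row3 -= 0·row2 → [0,0,0,-1]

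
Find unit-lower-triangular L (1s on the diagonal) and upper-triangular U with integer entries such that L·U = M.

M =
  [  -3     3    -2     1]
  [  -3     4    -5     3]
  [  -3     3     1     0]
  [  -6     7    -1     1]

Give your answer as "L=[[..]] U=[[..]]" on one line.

  R1 -= 1·R0 → [0,1,-3,2]
  R2 -= 1·R0 → [0,0,3,-1]
  R3 -= 2·R0 → [0,1,3,-1]
  R2 -= 0·R1 → [0,0,3,-1]
  R3 -= 1·R1 → [0,0,6,-3]
  R3 -= 2·R2 → [0,0,0,-1]

L=[[1,0,0,0],[1,1,0,0],[1,0,1,0],[2,1,2,1]] U=[[-3,3,-2,1],[0,1,-3,2],[0,0,3,-1],[0,0,0,-1]]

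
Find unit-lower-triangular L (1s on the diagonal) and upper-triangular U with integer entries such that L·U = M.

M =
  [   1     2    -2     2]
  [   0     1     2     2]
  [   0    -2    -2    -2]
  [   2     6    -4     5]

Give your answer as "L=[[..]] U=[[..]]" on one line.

  r1 -= 0·r0 → [0,1,2,2]
  r2 -= 0·r0 → [0,-2,-2,-2]
  r3 -= 2·r0 → [0,2,0,1]
  r2 -= -2·r1 → [0,0,2,2]
  r3 -= 2·r1 → [0,0,-4,-3]
  r3 -= -2·r2 → [0,0,0,1]

L=[[1,0,0,0],[0,1,0,0],[0,-2,1,0],[2,2,-2,1]] U=[[1,2,-2,2],[0,1,2,2],[0,0,2,2],[0,0,0,1]]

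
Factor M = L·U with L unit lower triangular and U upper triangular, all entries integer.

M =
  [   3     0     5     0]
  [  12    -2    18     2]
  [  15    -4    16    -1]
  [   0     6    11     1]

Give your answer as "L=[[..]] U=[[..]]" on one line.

L=[[1,0,0,0],[4,1,0,0],[5,2,1,0],[0,-3,-1,1]] U=[[3,0,5,0],[0,-2,-2,2],[0,0,-5,-5],[0,0,0,2]]

  R1 -= 4·R0 → [0,-2,-2,2]
  R2 -= 5·R0 → [0,-4,-9,-1]
  R3 -= 0·R0 → [0,6,11,1]
  R2 -= 2·R1 → [0,0,-5,-5]
  R3 -= -3·R1 → [0,0,5,7]
  R3 -= -1·R2 → [0,0,0,2]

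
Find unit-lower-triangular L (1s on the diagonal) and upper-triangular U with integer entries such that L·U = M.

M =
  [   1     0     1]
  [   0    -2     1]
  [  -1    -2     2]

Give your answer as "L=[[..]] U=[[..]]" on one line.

  R1 -= 0·R0 → [0,-2,1]
  R2 -= -1·R0 → [0,-2,3]
  R2 -= 1·R1 → [0,0,2]

L=[[1,0,0],[0,1,0],[-1,1,1]] U=[[1,0,1],[0,-2,1],[0,0,2]]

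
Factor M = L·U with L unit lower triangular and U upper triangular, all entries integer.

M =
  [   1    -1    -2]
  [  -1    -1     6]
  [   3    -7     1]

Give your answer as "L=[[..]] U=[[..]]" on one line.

  row1 -= -1·row0 → [0,-2,4]
  row2 -= 3·row0 → [0,-4,7]
  row2 -= 2·row1 → [0,0,-1]

L=[[1,0,0],[-1,1,0],[3,2,1]] U=[[1,-1,-2],[0,-2,4],[0,0,-1]]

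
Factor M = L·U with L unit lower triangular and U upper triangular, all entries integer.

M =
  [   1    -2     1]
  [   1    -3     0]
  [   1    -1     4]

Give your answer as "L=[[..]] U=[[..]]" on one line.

L=[[1,0,0],[1,1,0],[1,-1,1]] U=[[1,-2,1],[0,-1,-1],[0,0,2]]

  row1 -= 1·row0 → [0,-1,-1]
  row2 -= 1·row0 → [0,1,3]
  row2 -= -1·row1 → [0,0,2]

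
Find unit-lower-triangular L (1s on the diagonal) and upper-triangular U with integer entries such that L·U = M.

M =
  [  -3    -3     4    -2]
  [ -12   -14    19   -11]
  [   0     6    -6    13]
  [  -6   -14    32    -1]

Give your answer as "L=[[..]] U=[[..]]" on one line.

  r1 -= 4·r0 → [0,-2,3,-3]
  r2 -= 0·r0 → [0,6,-6,13]
  r3 -= 2·r0 → [0,-8,24,3]
  r2 -= -3·r1 → [0,0,3,4]
  r3 -= 4·r1 → [0,0,12,15]
  r3 -= 4·r2 → [0,0,0,-1]

L=[[1,0,0,0],[4,1,0,0],[0,-3,1,0],[2,4,4,1]] U=[[-3,-3,4,-2],[0,-2,3,-3],[0,0,3,4],[0,0,0,-1]]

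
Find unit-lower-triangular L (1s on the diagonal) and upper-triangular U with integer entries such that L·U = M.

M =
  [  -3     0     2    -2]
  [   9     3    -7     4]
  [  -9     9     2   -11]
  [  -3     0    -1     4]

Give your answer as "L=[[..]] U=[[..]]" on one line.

  row1 -= -3·row0 → [0,3,-1,-2]
  row2 -= 3·row0 → [0,9,-4,-5]
  row3 -= 1·row0 → [0,0,-3,6]
  row2 -= 3·row1 → [0,0,-1,1]
  row3 -= 0·row1 → [0,0,-3,6]
  row3 -= 3·row2 → [0,0,0,3]

L=[[1,0,0,0],[-3,1,0,0],[3,3,1,0],[1,0,3,1]] U=[[-3,0,2,-2],[0,3,-1,-2],[0,0,-1,1],[0,0,0,3]]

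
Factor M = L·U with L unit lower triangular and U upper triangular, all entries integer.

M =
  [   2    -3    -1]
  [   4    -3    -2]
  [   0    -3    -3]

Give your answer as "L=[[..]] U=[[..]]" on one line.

L=[[1,0,0],[2,1,0],[0,-1,1]] U=[[2,-3,-1],[0,3,0],[0,0,-3]]

  r1 -= 2·r0 → [0,3,0]
  r2 -= 0·r0 → [0,-3,-3]
  r2 -= -1·r1 → [0,0,-3]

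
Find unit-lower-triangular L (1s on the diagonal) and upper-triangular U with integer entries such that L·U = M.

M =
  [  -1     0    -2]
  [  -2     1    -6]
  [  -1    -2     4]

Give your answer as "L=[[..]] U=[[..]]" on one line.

  row1 -= 2·row0 → [0,1,-2]
  row2 -= 1·row0 → [0,-2,6]
  row2 -= -2·row1 → [0,0,2]

L=[[1,0,0],[2,1,0],[1,-2,1]] U=[[-1,0,-2],[0,1,-2],[0,0,2]]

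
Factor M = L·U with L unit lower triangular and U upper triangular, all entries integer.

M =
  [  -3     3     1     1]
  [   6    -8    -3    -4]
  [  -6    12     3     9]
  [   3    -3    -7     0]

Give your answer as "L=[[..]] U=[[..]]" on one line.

L=[[1,0,0,0],[-2,1,0,0],[2,-3,1,0],[-1,0,3,1]] U=[[-3,3,1,1],[0,-2,-1,-2],[0,0,-2,1],[0,0,0,-2]]

  row1 -= -2·row0 → [0,-2,-1,-2]
  row2 -= 2·row0 → [0,6,1,7]
  row3 -= -1·row0 → [0,0,-6,1]
  row2 -= -3·row1 → [0,0,-2,1]
  row3 -= 0·row1 → [0,0,-6,1]
  row3 -= 3·row2 → [0,0,0,-2]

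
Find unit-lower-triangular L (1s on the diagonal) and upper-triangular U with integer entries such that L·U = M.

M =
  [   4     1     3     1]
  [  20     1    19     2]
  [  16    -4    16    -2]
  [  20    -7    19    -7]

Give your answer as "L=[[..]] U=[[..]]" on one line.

  row1 -= 5·row0 → [0,-4,4,-3]
  row2 -= 4·row0 → [0,-8,4,-6]
  row3 -= 5·row0 → [0,-12,4,-12]
  row2 -= 2·row1 → [0,0,-4,0]
  row3 -= 3·row1 → [0,0,-8,-3]
  row3 -= 2·row2 → [0,0,0,-3]

L=[[1,0,0,0],[5,1,0,0],[4,2,1,0],[5,3,2,1]] U=[[4,1,3,1],[0,-4,4,-3],[0,0,-4,0],[0,0,0,-3]]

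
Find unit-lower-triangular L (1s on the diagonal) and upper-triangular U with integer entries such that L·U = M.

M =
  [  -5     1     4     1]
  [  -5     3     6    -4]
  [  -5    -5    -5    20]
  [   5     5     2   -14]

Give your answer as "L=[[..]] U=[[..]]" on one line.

L=[[1,0,0,0],[1,1,0,0],[1,-3,1,0],[-1,3,0,1]] U=[[-5,1,4,1],[0,2,2,-5],[0,0,-3,4],[0,0,0,2]]

  r1 -= 1·r0 → [0,2,2,-5]
  r2 -= 1·r0 → [0,-6,-9,19]
  r3 -= -1·r0 → [0,6,6,-13]
  r2 -= -3·r1 → [0,0,-3,4]
  r3 -= 3·r1 → [0,0,0,2]
  r3 -= 0·r2 → [0,0,0,2]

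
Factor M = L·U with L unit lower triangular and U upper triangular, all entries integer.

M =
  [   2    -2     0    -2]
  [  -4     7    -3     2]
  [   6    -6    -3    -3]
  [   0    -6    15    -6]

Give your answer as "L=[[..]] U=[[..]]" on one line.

L=[[1,0,0,0],[-2,1,0,0],[3,0,1,0],[0,-2,-3,1]] U=[[2,-2,0,-2],[0,3,-3,-2],[0,0,-3,3],[0,0,0,-1]]

  r1 -= -2·r0 → [0,3,-3,-2]
  r2 -= 3·r0 → [0,0,-3,3]
  r3 -= 0·r0 → [0,-6,15,-6]
  r2 -= 0·r1 → [0,0,-3,3]
  r3 -= -2·r1 → [0,0,9,-10]
  r3 -= -3·r2 → [0,0,0,-1]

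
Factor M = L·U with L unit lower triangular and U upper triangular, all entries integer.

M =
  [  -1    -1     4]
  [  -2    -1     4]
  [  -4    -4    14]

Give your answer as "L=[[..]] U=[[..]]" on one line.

L=[[1,0,0],[2,1,0],[4,0,1]] U=[[-1,-1,4],[0,1,-4],[0,0,-2]]

  r1 -= 2·r0 → [0,1,-4]
  r2 -= 4·r0 → [0,0,-2]
  r2 -= 0·r1 → [0,0,-2]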